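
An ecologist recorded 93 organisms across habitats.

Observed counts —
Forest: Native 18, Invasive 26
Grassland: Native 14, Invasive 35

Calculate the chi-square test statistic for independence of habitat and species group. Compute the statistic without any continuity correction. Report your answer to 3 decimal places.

Row totals: 44, 49. Column totals: 32, 61. Grand total N = 93.
Expected counts (row total × column total / N):
  Forest, Native: 44×32/93 = 15.1398
  Forest, Invasive: 44×61/93 = 28.8602
  Grassland, Native: 49×32/93 = 16.8602
  Grassland, Invasive: 49×61/93 = 32.1398
Contributions (O − E)²/E:
  (18 − 15.1398)²/15.1398 = 0.5403
  (26 − 28.8602)²/28.8602 = 0.2835
  (14 − 16.8602)²/16.8602 = 0.4852
  (35 − 32.1398)²/32.1398 = 0.2545
χ² = 0.5403 + 0.2835 + 0.4852 + 0.2545 = 1.564

1.564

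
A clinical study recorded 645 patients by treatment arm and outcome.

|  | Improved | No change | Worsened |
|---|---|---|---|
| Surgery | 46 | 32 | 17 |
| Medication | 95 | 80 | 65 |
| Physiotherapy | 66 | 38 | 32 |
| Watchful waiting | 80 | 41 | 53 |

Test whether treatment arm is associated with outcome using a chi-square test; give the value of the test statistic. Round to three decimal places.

Row totals: 95, 240, 136, 174. Column totals: 287, 191, 167. Grand total N = 645.
Expected counts (row total × column total / N):
  Surgery, Improved: 95×287/645 = 42.2713
  Surgery, No change: 95×191/645 = 28.1318
  Surgery, Worsened: 95×167/645 = 24.5969
  Medication, Improved: 240×287/645 = 106.7907
  Medication, No change: 240×191/645 = 71.0698
  Medication, Worsened: 240×167/645 = 62.1395
  Physiotherapy, Improved: 136×287/645 = 60.5147
  Physiotherapy, No change: 136×191/645 = 40.2729
  Physiotherapy, Worsened: 136×167/645 = 35.2124
  Watchful waiting, Improved: 174×287/645 = 77.4233
  Watchful waiting, No change: 174×191/645 = 51.5256
  Watchful waiting, Worsened: 174×167/645 = 45.0512
Contributions (O − E)²/E:
  (46 − 42.2713)²/42.2713 = 0.3289
  (32 − 28.1318)²/28.1318 = 0.5319
  (17 − 24.5969)²/24.5969 = 2.3463
  (95 − 106.7907)²/106.7907 = 1.3018
  (80 − 71.0698)²/71.0698 = 1.1221
  (65 − 62.1395)²/62.1395 = 0.1317
  (66 − 60.5147)²/60.5147 = 0.4972
  (38 − 40.2729)²/40.2729 = 0.1283
  (32 − 35.2124)²/35.2124 = 0.2931
  (80 − 77.4233)²/77.4233 = 0.0858
  (41 − 51.5256)²/51.5256 = 2.1502
  (53 − 45.0512)²/45.0512 = 1.4025
χ² = 0.3289 + 0.5319 + 2.3463 + 1.3018 + 1.1221 + 0.1317 + 0.4972 + 0.1283 + 0.2931 + 0.0858 + 2.1502 + 1.4025 = 10.320

10.320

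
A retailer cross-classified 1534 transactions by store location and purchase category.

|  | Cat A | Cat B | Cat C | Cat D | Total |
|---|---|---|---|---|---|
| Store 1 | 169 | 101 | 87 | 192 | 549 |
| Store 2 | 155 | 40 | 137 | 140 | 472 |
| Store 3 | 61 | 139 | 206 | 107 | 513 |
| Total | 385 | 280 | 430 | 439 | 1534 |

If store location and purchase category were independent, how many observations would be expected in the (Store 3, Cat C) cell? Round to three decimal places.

143.801

Row total (Store 3) = 513; column total (Cat C) = 430; grand total N = 1534.
Expected count = (row total × column total) / N = 513 × 430 / 1534 = 143.801.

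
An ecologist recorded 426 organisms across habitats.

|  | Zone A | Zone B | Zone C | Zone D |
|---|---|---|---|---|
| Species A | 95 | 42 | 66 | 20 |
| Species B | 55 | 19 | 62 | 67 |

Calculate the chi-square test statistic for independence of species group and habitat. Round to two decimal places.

44.01

Row totals: 223, 203. Column totals: 150, 61, 128, 87. Grand total N = 426.
Expected counts (row total × column total / N):
  Species A, Zone A: 223×150/426 = 78.521
  Species A, Zone B: 223×61/426 = 31.932
  Species A, Zone C: 223×128/426 = 67.005
  Species A, Zone D: 223×87/426 = 45.542
  Species B, Zone A: 203×150/426 = 71.479
  Species B, Zone B: 203×61/426 = 29.068
  Species B, Zone C: 203×128/426 = 60.995
  Species B, Zone D: 203×87/426 = 41.458
Contributions (O − E)²/E:
  (95 − 78.521)²/78.521 = 3.4584
  (42 − 31.932)²/31.932 = 3.1744
  (66 − 67.005)²/67.005 = 0.0151
  (20 − 45.542)²/45.542 = 14.3251
  (55 − 71.479)²/71.479 = 3.7991
  (19 − 29.068)²/29.068 = 3.4872
  (62 − 60.995)²/60.995 = 0.0166
  (67 − 41.458)²/41.458 = 15.7363
χ² = 3.4584 + 3.1744 + 0.0151 + 14.3251 + 3.7991 + 3.4872 + 0.0166 + 15.7363 = 44.01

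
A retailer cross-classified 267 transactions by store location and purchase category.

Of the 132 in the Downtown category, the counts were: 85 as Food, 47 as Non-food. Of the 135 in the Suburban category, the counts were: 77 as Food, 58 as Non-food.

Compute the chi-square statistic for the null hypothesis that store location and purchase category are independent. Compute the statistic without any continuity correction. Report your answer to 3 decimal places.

Row totals: 132, 135. Column totals: 162, 105. Grand total N = 267.
Expected counts (row total × column total / N):
  Downtown, Food: 132×162/267 = 80.0899
  Downtown, Non-food: 132×105/267 = 51.9101
  Suburban, Food: 135×162/267 = 81.9101
  Suburban, Non-food: 135×105/267 = 53.0899
Contributions (O − E)²/E:
  (85 − 80.0899)²/80.0899 = 0.3010
  (47 − 51.9101)²/51.9101 = 0.4644
  (77 − 81.9101)²/81.9101 = 0.2943
  (58 − 53.0899)²/53.0899 = 0.4541
χ² = 0.3010 + 0.4644 + 0.2943 + 0.4541 = 1.514

1.514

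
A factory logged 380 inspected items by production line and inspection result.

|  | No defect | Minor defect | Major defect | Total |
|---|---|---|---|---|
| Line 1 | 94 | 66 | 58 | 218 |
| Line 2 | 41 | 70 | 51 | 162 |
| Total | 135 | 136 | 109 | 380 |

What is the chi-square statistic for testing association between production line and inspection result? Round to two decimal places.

13.41

Grand total N = 380.
Expected counts (row total × column total / N):
  Line 1, No defect: 218×135/380 = 77.447
  Line 1, Minor defect: 218×136/380 = 78.021
  Line 1, Major defect: 218×109/380 = 62.532
  Line 2, No defect: 162×135/380 = 57.553
  Line 2, Minor defect: 162×136/380 = 57.979
  Line 2, Major defect: 162×109/380 = 46.468
Contributions (O − E)²/E:
  (94 − 77.447)²/77.447 = 3.5379
  (66 − 78.021)²/78.021 = 1.8521
  (58 − 62.532)²/62.532 = 0.3285
  (41 − 57.553)²/57.553 = 4.7609
  (70 − 57.979)²/57.979 = 2.4924
  (51 − 46.468)²/46.468 = 0.4420
χ² = 3.5379 + 1.8521 + 0.3285 + 4.7609 + 2.4924 + 0.4420 = 13.41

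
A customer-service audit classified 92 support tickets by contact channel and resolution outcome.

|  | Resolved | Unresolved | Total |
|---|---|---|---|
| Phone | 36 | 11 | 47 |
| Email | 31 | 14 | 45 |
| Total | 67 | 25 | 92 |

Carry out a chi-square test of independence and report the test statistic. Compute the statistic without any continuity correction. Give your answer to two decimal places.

0.69

Grand total N = 92.
Expected counts (row total × column total / N):
  Phone, Resolved: 47×67/92 = 34.228
  Phone, Unresolved: 47×25/92 = 12.772
  Email, Resolved: 45×67/92 = 32.772
  Email, Unresolved: 45×25/92 = 12.228
Contributions (O − E)²/E:
  (36 − 34.228)²/34.228 = 0.0917
  (11 − 12.772)²/12.772 = 0.2458
  (31 − 32.772)²/32.772 = 0.0958
  (14 − 12.228)²/12.228 = 0.2568
χ² = 0.0917 + 0.2458 + 0.0958 + 0.2568 = 0.69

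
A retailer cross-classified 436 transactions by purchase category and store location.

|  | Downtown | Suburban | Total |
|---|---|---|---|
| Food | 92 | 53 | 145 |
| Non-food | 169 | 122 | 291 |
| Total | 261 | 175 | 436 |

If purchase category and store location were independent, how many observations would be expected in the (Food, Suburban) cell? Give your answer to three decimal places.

58.200

Row total (Food) = 145; column total (Suburban) = 175; grand total N = 436.
Expected count = (row total × column total) / N = 145 × 175 / 436 = 58.200.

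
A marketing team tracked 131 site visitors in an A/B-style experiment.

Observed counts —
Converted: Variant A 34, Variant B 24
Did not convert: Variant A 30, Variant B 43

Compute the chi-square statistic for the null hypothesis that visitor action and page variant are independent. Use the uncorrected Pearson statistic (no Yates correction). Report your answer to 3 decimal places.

3.973

Row totals: 58, 73. Column totals: 64, 67. Grand total N = 131.
Expected counts (row total × column total / N):
  Converted, Variant A: 58×64/131 = 28.3359
  Converted, Variant B: 58×67/131 = 29.6641
  Did not convert, Variant A: 73×64/131 = 35.6641
  Did not convert, Variant B: 73×67/131 = 37.3359
Contributions (O − E)²/E:
  (34 − 28.3359)²/28.3359 = 1.1322
  (24 − 29.6641)²/29.6641 = 1.0815
  (30 − 35.6641)²/35.6641 = 0.8996
  (43 − 37.3359)²/37.3359 = 0.8593
χ² = 1.1322 + 1.0815 + 0.8996 + 0.8593 = 3.973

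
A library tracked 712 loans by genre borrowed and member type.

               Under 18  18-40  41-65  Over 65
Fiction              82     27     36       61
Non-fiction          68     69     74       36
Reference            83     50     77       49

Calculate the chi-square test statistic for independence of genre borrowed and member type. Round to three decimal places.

38.971

Row totals: 206, 247, 259. Column totals: 233, 146, 187, 146. Grand total N = 712.
Expected counts (row total × column total / N):
  Fiction, Under 18: 206×233/712 = 67.412921
  Fiction, 18-40: 206×146/712 = 42.241573
  Fiction, 41-65: 206×187/712 = 54.103933
  Fiction, Over 65: 206×146/712 = 42.241573
  Non-fiction, Under 18: 247×233/712 = 80.830056
  Non-fiction, 18-40: 247×146/712 = 50.648876
  Non-fiction, 41-65: 247×187/712 = 64.872191
  Non-fiction, Over 65: 247×146/712 = 50.648876
  Reference, Under 18: 259×233/712 = 84.757022
  Reference, 18-40: 259×146/712 = 53.109551
  Reference, 41-65: 259×187/712 = 68.023876
  Reference, Over 65: 259×146/712 = 53.109551
Contributions (O − E)²/E:
  (82 − 67.412921)²/67.412921 = 3.1564
  (27 − 42.241573)²/42.241573 = 5.4995
  (36 − 54.103933)²/54.103933 = 6.0578
  (61 − 42.241573)²/42.241573 = 8.3301
  (68 − 80.830056)²/80.830056 = 2.0365
  (69 − 50.648876)²/50.648876 = 6.6490
  (74 − 64.872191)²/64.872191 = 1.2843
  (36 − 50.648876)²/50.648876 = 4.2368
  (83 − 84.757022)²/84.757022 = 0.0364
  (50 − 53.109551)²/53.109551 = 0.1821
  (77 − 68.023876)²/68.023876 = 1.1844
  (49 − 53.109551)²/53.109551 = 0.3180
χ² = 3.1564 + 5.4995 + 6.0578 + 8.3301 + 2.0365 + 6.6490 + 1.2843 + 4.2368 + 0.0364 + 0.1821 + 1.1844 + 0.3180 = 38.971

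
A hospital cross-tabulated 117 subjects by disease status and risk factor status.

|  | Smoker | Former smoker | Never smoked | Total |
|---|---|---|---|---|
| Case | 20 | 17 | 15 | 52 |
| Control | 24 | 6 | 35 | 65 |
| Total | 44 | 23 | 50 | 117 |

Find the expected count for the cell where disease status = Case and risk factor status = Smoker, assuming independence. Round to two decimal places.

Row total (Case) = 52; column total (Smoker) = 44; grand total N = 117.
Expected count = (row total × column total) / N = 52 × 44 / 117 = 19.56.

19.56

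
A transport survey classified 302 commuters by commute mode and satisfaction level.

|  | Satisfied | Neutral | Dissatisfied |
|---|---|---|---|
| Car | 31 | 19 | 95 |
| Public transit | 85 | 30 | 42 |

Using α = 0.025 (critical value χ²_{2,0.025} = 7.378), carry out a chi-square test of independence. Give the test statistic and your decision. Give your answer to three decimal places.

47.709; reject H₀

Row totals: 145, 157. Column totals: 116, 49, 137. Grand total N = 302.
Expected counts (row total × column total / N):
  Car, Satisfied: 145×116/302 = 55.69536
  Car, Neutral: 145×49/302 = 23.52649
  Car, Dissatisfied: 145×137/302 = 65.77815
  Public transit, Satisfied: 157×116/302 = 60.30464
  Public transit, Neutral: 157×49/302 = 25.47351
  Public transit, Dissatisfied: 157×137/302 = 71.22185
Contributions (O − E)²/E:
  (31 − 55.69536)²/55.69536 = 10.9499
  (19 − 23.52649)²/23.52649 = 0.8709
  (95 − 65.77815)²/65.77815 = 12.9818
  (85 − 60.30464)²/60.30464 = 10.1130
  (30 − 25.47351)²/25.47351 = 0.8043
  (42 − 71.22185)²/71.22185 = 11.9895
χ² = 10.9499 + 0.8709 + 12.9818 + 10.1130 + 0.8043 + 11.9895 = 47.709
df = (2−1)(3−1) = 2. Since 47.709 > 7.378, reject the null hypothesis of independence at α = 0.025.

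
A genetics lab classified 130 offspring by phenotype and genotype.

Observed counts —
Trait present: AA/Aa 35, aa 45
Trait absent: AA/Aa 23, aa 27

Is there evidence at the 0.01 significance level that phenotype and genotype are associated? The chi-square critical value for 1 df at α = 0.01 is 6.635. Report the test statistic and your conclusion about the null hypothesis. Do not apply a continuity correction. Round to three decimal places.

Row totals: 80, 50. Column totals: 58, 72. Grand total N = 130.
Expected counts (row total × column total / N):
  Trait present, AA/Aa: 80×58/130 = 35.6923
  Trait present, aa: 80×72/130 = 44.3077
  Trait absent, AA/Aa: 50×58/130 = 22.3077
  Trait absent, aa: 50×72/130 = 27.6923
Contributions (O − E)²/E:
  (35 − 35.6923)²/35.6923 = 0.0134
  (45 − 44.3077)²/44.3077 = 0.0108
  (23 − 22.3077)²/22.3077 = 0.0215
  (27 − 27.6923)²/27.6923 = 0.0173
χ² = 0.0134 + 0.0108 + 0.0215 + 0.0173 = 0.063
df = (2−1)(2−1) = 1. Since 0.063 < 6.635, fail to reject the null hypothesis of independence at α = 0.01.

0.063; fail to reject H₀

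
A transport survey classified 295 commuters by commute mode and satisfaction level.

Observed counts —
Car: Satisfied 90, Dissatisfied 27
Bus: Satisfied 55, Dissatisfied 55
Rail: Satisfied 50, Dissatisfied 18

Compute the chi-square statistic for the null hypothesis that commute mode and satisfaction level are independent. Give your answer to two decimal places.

Row totals: 117, 110, 68. Column totals: 195, 100. Grand total N = 295.
Expected counts (row total × column total / N):
  Car, Satisfied: 117×195/295 = 77.339
  Car, Dissatisfied: 117×100/295 = 39.661
  Bus, Satisfied: 110×195/295 = 72.712
  Bus, Dissatisfied: 110×100/295 = 37.288
  Rail, Satisfied: 68×195/295 = 44.949
  Rail, Dissatisfied: 68×100/295 = 23.051
Contributions (O − E)²/E:
  (90 − 77.339)²/77.339 = 2.0727
  (27 − 39.661)²/39.661 = 4.0418
  (55 − 72.712)²/72.712 = 4.3145
  (55 − 37.288)²/37.288 = 8.4133
  (50 − 44.949)²/44.949 = 0.5676
  (18 − 23.051)²/23.051 = 1.1068
χ² = 2.0727 + 4.0418 + 4.3145 + 8.4133 + 0.5676 + 1.1068 = 20.52

20.52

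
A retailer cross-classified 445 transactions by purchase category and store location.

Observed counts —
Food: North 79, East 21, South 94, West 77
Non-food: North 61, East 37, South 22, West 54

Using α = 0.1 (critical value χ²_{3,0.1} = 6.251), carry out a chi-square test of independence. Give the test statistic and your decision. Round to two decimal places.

Row totals: 271, 174. Column totals: 140, 58, 116, 131. Grand total N = 445.
Expected counts (row total × column total / N):
  Food, North: 271×140/445 = 85.258
  Food, East: 271×58/445 = 35.321
  Food, South: 271×116/445 = 70.643
  Food, West: 271×131/445 = 79.778
  Non-food, North: 174×140/445 = 54.742
  Non-food, East: 174×58/445 = 22.679
  Non-food, South: 174×116/445 = 45.357
  Non-food, West: 174×131/445 = 51.222
Contributions (O − E)²/E:
  (79 − 85.258)²/85.258 = 0.4593
  (21 − 35.321)²/35.321 = 5.8065
  (94 − 70.643)²/70.643 = 7.7226
  (77 − 79.778)²/79.778 = 0.0967
  (61 − 54.742)²/54.742 = 0.7154
  (37 − 22.679)²/22.679 = 9.0432
  (22 − 45.357)²/45.357 = 12.0279
  (54 − 51.222)²/51.222 = 0.1507
χ² = 0.4593 + 5.8065 + 7.7226 + 0.0967 + 0.7154 + 9.0432 + 12.0279 + 0.1507 = 36.02
df = (2−1)(4−1) = 3. Since 36.02 > 6.251, reject the null hypothesis of independence at α = 0.1.

36.02; reject H₀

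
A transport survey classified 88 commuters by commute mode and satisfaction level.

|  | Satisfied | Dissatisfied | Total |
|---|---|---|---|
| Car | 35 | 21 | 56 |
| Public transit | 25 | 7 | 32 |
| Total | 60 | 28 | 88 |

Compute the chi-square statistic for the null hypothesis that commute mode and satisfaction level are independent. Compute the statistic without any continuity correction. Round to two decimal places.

2.29

Grand total N = 88.
Expected counts (row total × column total / N):
  Car, Satisfied: 56×60/88 = 38.182
  Car, Dissatisfied: 56×28/88 = 17.818
  Public transit, Satisfied: 32×60/88 = 21.818
  Public transit, Dissatisfied: 32×28/88 = 10.182
Contributions (O − E)²/E:
  (35 − 38.182)²/38.182 = 0.2652
  (21 − 17.818)²/17.818 = 0.5683
  (25 − 21.818)²/21.818 = 0.4641
  (7 − 10.182)²/10.182 = 0.9944
χ² = 0.2652 + 0.5683 + 0.4641 + 0.9944 = 2.29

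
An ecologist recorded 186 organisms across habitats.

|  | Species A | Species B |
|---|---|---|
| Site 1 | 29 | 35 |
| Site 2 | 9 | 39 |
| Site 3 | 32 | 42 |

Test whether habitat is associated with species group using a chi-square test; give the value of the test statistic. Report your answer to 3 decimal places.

Row totals: 64, 48, 74. Column totals: 70, 116. Grand total N = 186.
Expected counts (row total × column total / N):
  Site 1, Species A: 64×70/186 = 24.0860
  Site 1, Species B: 64×116/186 = 39.9140
  Site 2, Species A: 48×70/186 = 18.0645
  Site 2, Species B: 48×116/186 = 29.9355
  Site 3, Species A: 74×70/186 = 27.8495
  Site 3, Species B: 74×116/186 = 46.1505
Contributions (O − E)²/E:
  (29 − 24.0860)²/24.0860 = 1.0025
  (35 − 39.9140)²/39.9140 = 0.6050
  (9 − 18.0645)²/18.0645 = 4.5484
  (39 − 29.9355)²/29.9355 = 2.7447
  (32 − 27.8495)²/27.8495 = 0.6186
  (42 − 46.1505)²/46.1505 = 0.3733
χ² = 1.0025 + 0.6050 + 4.5484 + 2.7447 + 0.6186 + 0.3733 = 9.893

9.893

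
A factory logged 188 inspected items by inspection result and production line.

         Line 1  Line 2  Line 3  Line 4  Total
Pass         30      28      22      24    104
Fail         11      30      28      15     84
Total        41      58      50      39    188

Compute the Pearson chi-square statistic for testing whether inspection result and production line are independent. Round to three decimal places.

Grand total N = 188.
Expected counts (row total × column total / N):
  Pass, Line 1: 104×41/188 = 22.6809
  Pass, Line 2: 104×58/188 = 32.0851
  Pass, Line 3: 104×50/188 = 27.6596
  Pass, Line 4: 104×39/188 = 21.5745
  Fail, Line 1: 84×41/188 = 18.3191
  Fail, Line 2: 84×58/188 = 25.9149
  Fail, Line 3: 84×50/188 = 22.3404
  Fail, Line 4: 84×39/188 = 17.4255
Contributions (O − E)²/E:
  (30 − 22.6809)²/22.6809 = 2.3619
  (28 − 32.0851)²/32.0851 = 0.5201
  (22 − 27.6596)²/27.6596 = 1.1580
  (24 − 21.5745)²/21.5745 = 0.2727
  (11 − 18.3191)²/18.3191 = 2.9242
  (30 − 25.9149)²/25.9149 = 0.6440
  (28 − 22.3404)²/22.3404 = 1.4338
  (15 − 17.4255)²/17.4255 = 0.3376
χ² = 2.3619 + 0.5201 + 1.1580 + 0.2727 + 2.9242 + 0.6440 + 1.4338 + 0.3376 = 9.652

9.652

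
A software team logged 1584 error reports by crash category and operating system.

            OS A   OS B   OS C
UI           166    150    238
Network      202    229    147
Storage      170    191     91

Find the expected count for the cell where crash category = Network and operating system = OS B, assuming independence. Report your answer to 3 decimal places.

207.992

Row total (Network) = 578; column total (OS B) = 570; grand total N = 1584.
Expected count = (row total × column total) / N = 578 × 570 / 1584 = 207.992.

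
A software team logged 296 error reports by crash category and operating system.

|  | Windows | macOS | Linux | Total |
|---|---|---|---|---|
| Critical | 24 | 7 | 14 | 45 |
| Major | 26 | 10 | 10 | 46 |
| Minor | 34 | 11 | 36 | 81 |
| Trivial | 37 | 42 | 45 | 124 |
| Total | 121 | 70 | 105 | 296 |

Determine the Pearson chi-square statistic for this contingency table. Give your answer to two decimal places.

Grand total N = 296.
Expected counts (row total × column total / N):
  Critical, Windows: 45×121/296 = 18.395
  Critical, macOS: 45×70/296 = 10.642
  Critical, Linux: 45×105/296 = 15.963
  Major, Windows: 46×121/296 = 18.804
  Major, macOS: 46×70/296 = 10.878
  Major, Linux: 46×105/296 = 16.318
  Minor, Windows: 81×121/296 = 33.111
  Minor, macOS: 81×70/296 = 19.155
  Minor, Linux: 81×105/296 = 28.733
  Trivial, Windows: 124×121/296 = 50.689
  Trivial, macOS: 124×70/296 = 29.324
  Trivial, Linux: 124×105/296 = 43.986
Contributions (O − E)²/E:
  (24 − 18.395)²/18.395 = 1.7079
  (7 − 10.642)²/10.642 = 1.2464
  (14 − 15.963)²/15.963 = 0.2414
  (26 − 18.804)²/18.804 = 2.7538
  (10 − 10.878)²/10.878 = 0.0709
  (10 − 16.318)²/16.318 = 2.4462
  (34 − 33.111)²/33.111 = 0.0239
  (11 − 19.155)²/19.155 = 3.4719
  (36 − 28.733)²/28.733 = 1.8379
  (37 − 50.689)²/50.689 = 3.6968
  (42 − 29.324)²/29.324 = 5.4795
  (45 − 43.986)²/43.986 = 0.0234
χ² = 1.7079 + 1.2464 + 0.2414 + 2.7538 + 0.0709 + 2.4462 + 0.0239 + 3.4719 + 1.8379 + 3.6968 + 5.4795 + 0.0234 = 23.00

23.00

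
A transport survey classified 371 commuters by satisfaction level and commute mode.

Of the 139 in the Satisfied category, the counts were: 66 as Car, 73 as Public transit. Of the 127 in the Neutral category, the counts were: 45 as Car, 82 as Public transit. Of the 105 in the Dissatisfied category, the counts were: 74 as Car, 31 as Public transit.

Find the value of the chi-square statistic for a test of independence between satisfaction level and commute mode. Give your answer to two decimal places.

28.74

Row totals: 139, 127, 105. Column totals: 185, 186. Grand total N = 371.
Expected counts (row total × column total / N):
  Satisfied, Car: 139×185/371 = 69.313
  Satisfied, Public transit: 139×186/371 = 69.687
  Neutral, Car: 127×185/371 = 63.329
  Neutral, Public transit: 127×186/371 = 63.671
  Dissatisfied, Car: 105×185/371 = 52.358
  Dissatisfied, Public transit: 105×186/371 = 52.642
Contributions (O − E)²/E:
  (66 − 69.313)²/69.313 = 0.1584
  (73 − 69.687)²/69.687 = 0.1575
  (45 − 63.329)²/63.329 = 5.3049
  (82 − 63.671)²/63.671 = 5.2764
  (74 − 52.358)²/52.358 = 8.9456
  (31 − 52.642)²/52.642 = 8.8974
χ² = 0.1584 + 0.1575 + 5.3049 + 5.2764 + 8.9456 + 8.8974 = 28.74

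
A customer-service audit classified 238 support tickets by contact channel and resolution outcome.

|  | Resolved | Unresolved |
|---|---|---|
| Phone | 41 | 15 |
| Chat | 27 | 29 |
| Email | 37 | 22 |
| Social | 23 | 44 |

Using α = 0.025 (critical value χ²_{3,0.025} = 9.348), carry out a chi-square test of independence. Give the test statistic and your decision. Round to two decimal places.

Row totals: 56, 56, 59, 67. Column totals: 128, 110. Grand total N = 238.
Expected counts (row total × column total / N):
  Phone, Resolved: 56×128/238 = 30.118
  Phone, Unresolved: 56×110/238 = 25.882
  Chat, Resolved: 56×128/238 = 30.118
  Chat, Unresolved: 56×110/238 = 25.882
  Email, Resolved: 59×128/238 = 31.731
  Email, Unresolved: 59×110/238 = 27.269
  Social, Resolved: 67×128/238 = 36.034
  Social, Unresolved: 67×110/238 = 30.966
Contributions (O − E)²/E:
  (41 − 30.118)²/30.118 = 3.9318
  (15 − 25.882)²/25.882 = 4.5753
  (27 − 30.118)²/30.118 = 0.3228
  (29 − 25.882)²/25.882 = 0.3756
  (37 − 31.731)²/31.731 = 0.8749
  (22 − 27.269)²/27.269 = 1.0181
  (23 − 36.034)²/36.034 = 4.7146
  (44 − 30.966)²/30.966 = 5.4862
χ² = 3.9318 + 4.5753 + 0.3228 + 0.3756 + 0.8749 + 1.0181 + 4.7146 + 5.4862 = 21.30
df = (4−1)(2−1) = 3. Since 21.30 > 9.348, reject the null hypothesis of independence at α = 0.025.

21.30; reject H₀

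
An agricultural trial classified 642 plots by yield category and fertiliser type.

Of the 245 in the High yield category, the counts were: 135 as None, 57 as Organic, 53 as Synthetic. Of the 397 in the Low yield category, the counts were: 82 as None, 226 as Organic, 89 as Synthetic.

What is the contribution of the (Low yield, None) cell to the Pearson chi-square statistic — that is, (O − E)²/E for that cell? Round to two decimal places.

20.30

Row total (Low yield) = 397; column total (None) = 217; N = 642.
Expected count E = 397 × 217 / 642 = 134.188.
Contribution = (O − E)²/E = (82 − 134.188)² / 134.188 = 20.30.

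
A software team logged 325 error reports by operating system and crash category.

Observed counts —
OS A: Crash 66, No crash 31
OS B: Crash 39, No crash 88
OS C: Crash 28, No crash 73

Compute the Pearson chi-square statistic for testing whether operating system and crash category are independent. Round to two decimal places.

Row totals: 97, 127, 101. Column totals: 133, 192. Grand total N = 325.
Expected counts (row total × column total / N):
  OS A, Crash: 97×133/325 = 39.695
  OS A, No crash: 97×192/325 = 57.305
  OS B, Crash: 127×133/325 = 51.972
  OS B, No crash: 127×192/325 = 75.028
  OS C, Crash: 101×133/325 = 41.332
  OS C, No crash: 101×192/325 = 59.668
Contributions (O − E)²/E:
  (66 − 39.695)²/39.695 = 17.4317
  (31 − 57.305)²/57.305 = 12.0749
  (39 − 51.972)²/51.972 = 3.2378
  (88 − 75.028)²/75.028 = 2.2428
  (28 − 41.332)²/41.332 = 4.3004
  (73 − 59.668)²/59.668 = 2.9789
χ² = 17.4317 + 12.0749 + 3.2378 + 2.2428 + 4.3004 + 2.9789 = 42.27

42.27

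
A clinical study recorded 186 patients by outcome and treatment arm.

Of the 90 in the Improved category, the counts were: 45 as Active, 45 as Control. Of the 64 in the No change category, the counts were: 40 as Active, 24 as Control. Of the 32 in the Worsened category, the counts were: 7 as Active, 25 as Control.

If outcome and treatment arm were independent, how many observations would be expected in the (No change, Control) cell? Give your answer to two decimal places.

32.34

Row total (No change) = 64; column total (Control) = 94; grand total N = 186.
Expected count = (row total × column total) / N = 64 × 94 / 186 = 32.34.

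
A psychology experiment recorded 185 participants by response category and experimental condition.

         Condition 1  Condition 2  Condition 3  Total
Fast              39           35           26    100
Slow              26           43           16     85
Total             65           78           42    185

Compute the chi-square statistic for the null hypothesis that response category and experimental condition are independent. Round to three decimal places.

Grand total N = 185.
Expected counts (row total × column total / N):
  Fast, Condition 1: 100×65/185 = 35.1351
  Fast, Condition 2: 100×78/185 = 42.1622
  Fast, Condition 3: 100×42/185 = 22.7027
  Slow, Condition 1: 85×65/185 = 29.8649
  Slow, Condition 2: 85×78/185 = 35.8378
  Slow, Condition 3: 85×42/185 = 19.2973
Contributions (O − E)²/E:
  (39 − 35.1351)²/35.1351 = 0.4251
  (35 − 42.1622)²/42.1622 = 1.2167
  (26 − 22.7027)²/22.7027 = 0.4789
  (26 − 29.8649)²/29.8649 = 0.5002
  (43 − 35.8378)²/35.8378 = 1.4314
  (16 − 19.2973)²/19.2973 = 0.5634
χ² = 0.4251 + 1.2167 + 0.4789 + 0.5002 + 1.4314 + 0.5634 = 4.616

4.616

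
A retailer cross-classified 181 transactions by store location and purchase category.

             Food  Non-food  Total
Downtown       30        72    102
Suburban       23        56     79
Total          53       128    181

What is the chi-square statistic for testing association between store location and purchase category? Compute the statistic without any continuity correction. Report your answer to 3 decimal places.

Grand total N = 181.
Expected counts (row total × column total / N):
  Downtown, Food: 102×53/181 = 29.8674
  Downtown, Non-food: 102×128/181 = 72.1326
  Suburban, Food: 79×53/181 = 23.1326
  Suburban, Non-food: 79×128/181 = 55.8674
Contributions (O − E)²/E:
  (30 − 29.8674)²/29.8674 = 0.0006
  (72 − 72.1326)²/72.1326 = 0.0002
  (23 − 23.1326)²/23.1326 = 0.0008
  (56 − 55.8674)²/55.8674 = 0.0003
χ² = 0.0006 + 0.0002 + 0.0008 + 0.0003 = 0.002

0.002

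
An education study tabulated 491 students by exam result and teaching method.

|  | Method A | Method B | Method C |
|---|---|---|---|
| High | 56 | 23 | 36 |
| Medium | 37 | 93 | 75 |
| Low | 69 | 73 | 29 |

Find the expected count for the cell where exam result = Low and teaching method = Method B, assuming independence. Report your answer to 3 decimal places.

65.823

Row total (Low) = 171; column total (Method B) = 189; grand total N = 491.
Expected count = (row total × column total) / N = 171 × 189 / 491 = 65.823.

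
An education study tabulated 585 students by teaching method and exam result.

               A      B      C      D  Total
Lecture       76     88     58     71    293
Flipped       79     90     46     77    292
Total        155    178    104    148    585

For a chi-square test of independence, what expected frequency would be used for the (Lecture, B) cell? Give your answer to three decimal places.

89.152

Row total (Lecture) = 293; column total (B) = 178; grand total N = 585.
Expected count = (row total × column total) / N = 293 × 178 / 585 = 89.152.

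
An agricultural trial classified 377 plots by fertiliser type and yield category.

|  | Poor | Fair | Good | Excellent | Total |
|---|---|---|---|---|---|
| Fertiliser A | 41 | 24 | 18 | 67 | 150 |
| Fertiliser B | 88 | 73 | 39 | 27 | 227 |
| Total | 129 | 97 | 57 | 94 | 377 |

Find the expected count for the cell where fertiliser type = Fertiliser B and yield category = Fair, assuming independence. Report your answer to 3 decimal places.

Row total (Fertiliser B) = 227; column total (Fair) = 97; grand total N = 377.
Expected count = (row total × column total) / N = 227 × 97 / 377 = 58.406.

58.406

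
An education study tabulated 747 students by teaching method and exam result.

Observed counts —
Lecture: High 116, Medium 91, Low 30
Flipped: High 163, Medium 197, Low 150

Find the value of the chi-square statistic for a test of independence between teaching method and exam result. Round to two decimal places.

Row totals: 237, 510. Column totals: 279, 288, 180. Grand total N = 747.
Expected counts (row total × column total / N):
  Lecture, High: 237×279/747 = 88.518
  Lecture, Medium: 237×288/747 = 91.373
  Lecture, Low: 237×180/747 = 57.108
  Flipped, High: 510×279/747 = 190.482
  Flipped, Medium: 510×288/747 = 196.627
  Flipped, Low: 510×180/747 = 122.892
Contributions (O − E)²/E:
  (116 − 88.518)²/88.518 = 8.5323
  (91 − 91.373)²/91.373 = 0.0015
  (30 − 57.108)²/57.108 = 12.8676
  (163 − 190.482)²/190.482 = 3.9650
  (197 − 196.627)²/196.627 = 0.0007
  (150 − 122.892)²/122.892 = 5.9796
χ² = 8.5323 + 0.0015 + 12.8676 + 3.9650 + 0.0007 + 5.9796 = 31.35

31.35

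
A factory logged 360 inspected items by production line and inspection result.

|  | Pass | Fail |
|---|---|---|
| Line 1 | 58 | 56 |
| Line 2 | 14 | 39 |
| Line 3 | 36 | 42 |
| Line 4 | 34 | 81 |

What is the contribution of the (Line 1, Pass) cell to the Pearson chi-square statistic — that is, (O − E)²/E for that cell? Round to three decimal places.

3.778

Row total (Line 1) = 114; column total (Pass) = 142; N = 360.
Expected count E = 114 × 142 / 360 = 44.9667.
Contribution = (O − E)²/E = (58 − 44.9667)² / 44.9667 = 3.778.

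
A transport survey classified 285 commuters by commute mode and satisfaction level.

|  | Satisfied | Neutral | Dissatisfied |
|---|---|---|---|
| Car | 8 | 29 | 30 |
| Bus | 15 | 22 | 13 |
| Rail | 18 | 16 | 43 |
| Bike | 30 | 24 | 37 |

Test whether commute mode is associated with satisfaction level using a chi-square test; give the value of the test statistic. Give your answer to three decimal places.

22.807

Row totals: 67, 50, 77, 91. Column totals: 71, 91, 123. Grand total N = 285.
Expected counts (row total × column total / N):
  Car, Satisfied: 67×71/285 = 16.6912
  Car, Neutral: 67×91/285 = 21.3930
  Car, Dissatisfied: 67×123/285 = 28.9158
  Bus, Satisfied: 50×71/285 = 12.4561
  Bus, Neutral: 50×91/285 = 15.9649
  Bus, Dissatisfied: 50×123/285 = 21.5789
  Rail, Satisfied: 77×71/285 = 19.1825
  Rail, Neutral: 77×91/285 = 24.5860
  Rail, Dissatisfied: 77×123/285 = 33.2316
  Bike, Satisfied: 91×71/285 = 22.6702
  Bike, Neutral: 91×91/285 = 29.0561
  Bike, Dissatisfied: 91×123/285 = 39.2737
Contributions (O − E)²/E:
  (8 − 16.6912)²/16.6912 = 4.5256
  (29 − 21.3930)²/21.3930 = 2.7049
  (30 − 28.9158)²/28.9158 = 0.0407
  (15 − 12.4561)²/12.4561 = 0.5195
  (22 − 15.9649)²/15.9649 = 2.2814
  (13 − 21.5789)²/21.5789 = 3.4106
  (18 − 19.1825)²/19.1825 = 0.0729
  (16 − 24.5860)²/24.5860 = 2.9984
  (43 − 33.2316)²/33.2316 = 2.8714
  (30 − 22.6702)²/22.6702 = 2.3699
  (24 − 29.0561)²/29.0561 = 0.8798
  (37 − 39.2737)²/39.2737 = 0.1316
χ² = 4.5256 + 2.7049 + 0.0407 + 0.5195 + 2.2814 + 3.4106 + 0.0729 + 2.9984 + 2.8714 + 2.3699 + 0.8798 + 0.1316 = 22.807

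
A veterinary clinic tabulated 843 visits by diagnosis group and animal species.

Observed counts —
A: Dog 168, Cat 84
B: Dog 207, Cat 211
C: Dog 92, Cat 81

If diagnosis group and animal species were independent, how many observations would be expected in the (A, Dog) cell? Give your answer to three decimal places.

Row total (A) = 252; column total (Dog) = 467; grand total N = 843.
Expected count = (row total × column total) / N = 252 × 467 / 843 = 139.601.

139.601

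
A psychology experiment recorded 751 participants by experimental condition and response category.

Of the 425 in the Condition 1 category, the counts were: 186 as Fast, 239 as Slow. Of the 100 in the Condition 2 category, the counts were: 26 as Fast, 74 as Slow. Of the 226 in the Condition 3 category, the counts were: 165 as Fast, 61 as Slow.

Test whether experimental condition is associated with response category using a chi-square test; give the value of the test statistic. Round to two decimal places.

77.50

Row totals: 425, 100, 226. Column totals: 377, 374. Grand total N = 751.
Expected counts (row total × column total / N):
  Condition 1, Fast: 425×377/751 = 213.349
  Condition 1, Slow: 425×374/751 = 211.651
  Condition 2, Fast: 100×377/751 = 50.200
  Condition 2, Slow: 100×374/751 = 49.800
  Condition 3, Fast: 226×377/751 = 113.451
  Condition 3, Slow: 226×374/751 = 112.549
Contributions (O − E)²/E:
  (186 − 213.349)²/213.349 = 3.5058
  (239 − 211.651)²/211.651 = 3.5340
  (26 − 50.200)²/50.200 = 11.6661
  (74 − 49.800)²/49.800 = 11.7598
  (165 − 113.451)²/113.451 = 23.4224
  (61 − 112.549)²/112.549 = 23.6102
χ² = 3.5058 + 3.5340 + 11.6661 + 11.7598 + 23.4224 + 23.6102 = 77.50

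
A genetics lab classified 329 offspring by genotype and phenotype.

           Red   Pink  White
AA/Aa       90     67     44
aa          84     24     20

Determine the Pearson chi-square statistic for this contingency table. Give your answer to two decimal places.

14.02

Row totals: 201, 128. Column totals: 174, 91, 64. Grand total N = 329.
Expected counts (row total × column total / N):
  AA/Aa, Red: 201×174/329 = 106.304
  AA/Aa, Pink: 201×91/329 = 55.596
  AA/Aa, White: 201×64/329 = 39.100
  aa, Red: 128×174/329 = 67.696
  aa, Pink: 128×91/329 = 35.404
  aa, White: 128×64/329 = 24.900
Contributions (O − E)²/E:
  (90 − 106.304)²/106.304 = 2.5006
  (67 − 55.596)²/55.596 = 2.3392
  (44 − 39.100)²/39.100 = 0.6141
  (84 − 67.696)²/67.696 = 3.9267
  (24 − 35.404)²/35.404 = 3.6733
  (20 − 24.900)²/24.900 = 0.9643
χ² = 2.5006 + 2.3392 + 0.6141 + 3.9267 + 3.6733 + 0.9643 = 14.02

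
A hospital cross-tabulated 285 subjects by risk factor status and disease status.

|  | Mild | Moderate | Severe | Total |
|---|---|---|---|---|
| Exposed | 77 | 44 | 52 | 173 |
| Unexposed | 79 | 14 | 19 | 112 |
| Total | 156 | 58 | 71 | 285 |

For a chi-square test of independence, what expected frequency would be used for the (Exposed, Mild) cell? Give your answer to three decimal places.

94.695

Row total (Exposed) = 173; column total (Mild) = 156; grand total N = 285.
Expected count = (row total × column total) / N = 173 × 156 / 285 = 94.695.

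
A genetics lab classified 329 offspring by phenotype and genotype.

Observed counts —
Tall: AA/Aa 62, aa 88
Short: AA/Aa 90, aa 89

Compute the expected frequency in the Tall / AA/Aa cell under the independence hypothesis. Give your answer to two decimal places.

69.30

Row total (Tall) = 150; column total (AA/Aa) = 152; grand total N = 329.
Expected count = (row total × column total) / N = 150 × 152 / 329 = 69.30.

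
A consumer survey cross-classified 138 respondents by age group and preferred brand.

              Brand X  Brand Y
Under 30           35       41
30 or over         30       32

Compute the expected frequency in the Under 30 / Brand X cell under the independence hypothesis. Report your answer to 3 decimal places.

Row total (Under 30) = 76; column total (Brand X) = 65; grand total N = 138.
Expected count = (row total × column total) / N = 76 × 65 / 138 = 35.797.

35.797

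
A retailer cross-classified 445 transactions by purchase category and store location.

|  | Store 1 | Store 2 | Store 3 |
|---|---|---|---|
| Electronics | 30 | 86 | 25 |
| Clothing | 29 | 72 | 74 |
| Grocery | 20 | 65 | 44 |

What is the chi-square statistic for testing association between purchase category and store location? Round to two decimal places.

22.51

Row totals: 141, 175, 129. Column totals: 79, 223, 143. Grand total N = 445.
Expected counts (row total × column total / N):
  Electronics, Store 1: 141×79/445 = 25.031
  Electronics, Store 2: 141×223/445 = 70.658
  Electronics, Store 3: 141×143/445 = 45.310
  Clothing, Store 1: 175×79/445 = 31.067
  Clothing, Store 2: 175×223/445 = 87.697
  Clothing, Store 3: 175×143/445 = 56.236
  Grocery, Store 1: 129×79/445 = 22.901
  Grocery, Store 2: 129×223/445 = 64.645
  Grocery, Store 3: 129×143/445 = 41.454
Contributions (O − E)²/E:
  (30 − 25.031)²/25.031 = 0.9864
  (86 − 70.658)²/70.658 = 3.3312
  (25 − 45.310)²/45.310 = 9.1039
  (29 − 31.067)²/31.067 = 0.1375
  (72 − 87.697)²/87.697 = 2.8096
  (74 − 56.236)²/56.236 = 5.6113
  (20 − 22.901)²/22.901 = 0.3675
  (65 − 64.645)²/64.645 = 0.0019
  (44 − 41.454)²/41.454 = 0.1564
χ² = 0.9864 + 3.3312 + 9.1039 + 0.1375 + 2.8096 + 5.6113 + 0.3675 + 0.0019 + 0.1564 = 22.51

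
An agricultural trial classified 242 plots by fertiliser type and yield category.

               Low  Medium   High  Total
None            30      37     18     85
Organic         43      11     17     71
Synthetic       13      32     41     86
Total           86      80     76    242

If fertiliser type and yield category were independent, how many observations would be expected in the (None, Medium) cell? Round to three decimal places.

28.099

Row total (None) = 85; column total (Medium) = 80; grand total N = 242.
Expected count = (row total × column total) / N = 85 × 80 / 242 = 28.099.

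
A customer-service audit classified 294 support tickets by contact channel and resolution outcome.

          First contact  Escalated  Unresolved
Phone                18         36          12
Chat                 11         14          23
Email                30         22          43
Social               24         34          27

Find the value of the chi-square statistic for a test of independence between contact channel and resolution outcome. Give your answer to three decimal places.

22.997

Row totals: 66, 48, 95, 85. Column totals: 83, 106, 105. Grand total N = 294.
Expected counts (row total × column total / N):
  Phone, First contact: 66×83/294 = 18.63265
  Phone, Escalated: 66×106/294 = 23.79592
  Phone, Unresolved: 66×105/294 = 23.57143
  Chat, First contact: 48×83/294 = 13.55102
  Chat, Escalated: 48×106/294 = 17.30612
  Chat, Unresolved: 48×105/294 = 17.14286
  Email, First contact: 95×83/294 = 26.81973
  Email, Escalated: 95×106/294 = 34.25170
  Email, Unresolved: 95×105/294 = 33.92857
  Social, First contact: 85×83/294 = 23.99660
  Social, Escalated: 85×106/294 = 30.64626
  Social, Unresolved: 85×105/294 = 30.35714
Contributions (O − E)²/E:
  (18 − 18.63265)²/18.63265 = 0.0215
  (36 − 23.79592)²/23.79592 = 6.2590
  (12 − 23.57143)²/23.57143 = 5.6805
  (11 − 13.55102)²/13.55102 = 0.4802
  (14 − 17.30612)²/17.30612 = 0.6316
  (23 − 17.14286)²/17.14286 = 2.0012
  (30 − 26.81973)²/26.81973 = 0.3771
  (22 − 34.25170)²/34.25170 = 4.3824
  (43 − 33.92857)²/33.92857 = 2.4254
  (24 − 23.99660)²/23.99660 = 0.0000
  (34 − 30.64626)²/30.64626 = 0.3670
  (27 − 30.35714)²/30.35714 = 0.3713
χ² = 0.0215 + 6.2590 + 5.6805 + 0.4802 + 0.6316 + 2.0012 + 0.3771 + 4.3824 + 2.4254 + 0.0000 + 0.3670 + 0.3713 = 22.997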